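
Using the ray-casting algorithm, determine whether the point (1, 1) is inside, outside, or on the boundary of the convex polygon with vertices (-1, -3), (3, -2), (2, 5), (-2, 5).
The point (1, 1) lies strictly inside the polygon

Cast a horizontal ray to the right from the query point and count how many polygon edges it crosses (each edge strictly once or zero times, handled with the usual half-open convention). 
Parity of crossings → odd ⇒ inside.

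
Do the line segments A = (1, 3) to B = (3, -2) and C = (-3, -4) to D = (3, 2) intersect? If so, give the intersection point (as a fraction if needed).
Yes; intersection at (13/7, 6/7) (t = 3/7 on AB, s = 17/21 on CD)

Parametrize AB as A + t(B − A) = (1 + 2 t, 3 + -5 t) and CD as C + s(D − C) = (-3 + 6 s, -4 + 6 s). Solve the linear system for (t, s). Determinant = -42 ≠ 0, so a unique intersection of the containing lines exists. Solution: t = 3/7, s = 17/21 — both in [0, 1], so the segments cross. Intersection point: (13/7, 6/7).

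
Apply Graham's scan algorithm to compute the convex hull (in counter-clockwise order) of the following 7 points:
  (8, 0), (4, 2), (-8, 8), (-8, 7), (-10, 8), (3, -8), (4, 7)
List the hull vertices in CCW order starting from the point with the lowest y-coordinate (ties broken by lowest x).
Hull (CCW) = [(3, -8), (8, 0), (4, 7), (-8, 8), (-10, 8)]

Graham scan procedure:
  1. Find the pivot p₀ = point with lowest y (tie → lowest x): (3, -8).
  2. Sort the remaining points by polar angle around p₀.
  3. Walk through sorted points, maintaining a stack; pop the top while the last three entries make a non-left turn (cross product ≤ 0).
  4. Final stack is the convex hull in CCW order: (3, -8), (8, 0), (4, 7), (-8, 8), (-10, 8).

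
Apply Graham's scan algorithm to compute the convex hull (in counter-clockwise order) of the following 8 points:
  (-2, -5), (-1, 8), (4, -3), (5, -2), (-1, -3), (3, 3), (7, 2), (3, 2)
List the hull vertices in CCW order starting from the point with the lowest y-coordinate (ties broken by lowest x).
Hull (CCW) = [(-2, -5), (4, -3), (5, -2), (7, 2), (-1, 8)]

Graham scan procedure:
  1. Find the pivot p₀ = point with lowest y (tie → lowest x): (-2, -5).
  2. Sort the remaining points by polar angle around p₀.
  3. Walk through sorted points, maintaining a stack; pop the top while the last three entries make a non-left turn (cross product ≤ 0).
  4. Final stack is the convex hull in CCW order: (-2, -5), (4, -3), (5, -2), (7, 2), (-1, 8).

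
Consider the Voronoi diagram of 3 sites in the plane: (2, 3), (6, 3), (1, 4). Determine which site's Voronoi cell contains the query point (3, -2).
Nearest site = (2, 3)

The Voronoi cell of site s contains exactly those query points closer to s than to any other site. Compute squared distances from q = (3, -2) to each site:
  (2 − 3)² + (3 − -2)² = 26
  (6 − 3)² + (3 − -2)² = 34
  (1 − 3)² + (4 − -2)² = 40
Minimum is attained by (2, 3), so q lies in its Voronoi cell.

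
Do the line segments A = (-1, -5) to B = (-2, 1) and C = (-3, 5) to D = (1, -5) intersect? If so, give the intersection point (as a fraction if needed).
No (intersection of containing lines falls outside at least one segment)

Parametrize and solve: t = 10/7, s = 1/7. At least one of these is outside [0, 1], so the segments do not intersect.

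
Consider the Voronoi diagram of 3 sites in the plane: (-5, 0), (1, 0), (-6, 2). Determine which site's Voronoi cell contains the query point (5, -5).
Nearest site = (1, 0)

The Voronoi cell of site s contains exactly those query points closer to s than to any other site. Compute squared distances from q = (5, -5) to each site:
  (1 − 5)² + (0 − -5)² = 41
  (-5 − 5)² + (0 − -5)² = 125
  (-6 − 5)² + (2 − -5)² = 170
Minimum is attained by (1, 0), so q lies in its Voronoi cell.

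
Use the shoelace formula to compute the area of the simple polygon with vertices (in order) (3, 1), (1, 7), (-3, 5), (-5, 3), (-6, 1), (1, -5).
Area = 60

Shoelace formula: Area = (1/2) |Σ_i (x_i · y_{i+1} − x_{i+1} · y_i)| (indices mod n). Compute each cross term:
  (3)(7) − (1)(1) = 20
  (1)(5) − (-3)(7) = 26
  (-3)(3) − (-5)(5) = 16
  (-5)(1) − (-6)(3) = 13
  (-6)(-5) − (1)(1) = 29
  (1)(1) − (3)(-5) = 16
Sum = 120, so (signed) Area = 120/2 = 60, |Area| = 60.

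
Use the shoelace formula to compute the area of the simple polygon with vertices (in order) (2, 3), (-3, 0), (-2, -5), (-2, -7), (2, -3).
Area = 30

Shoelace formula: Area = (1/2) |Σ_i (x_i · y_{i+1} − x_{i+1} · y_i)| (indices mod n). Compute each cross term:
  (2)(0) − (-3)(3) = 9
  (-3)(-5) − (-2)(0) = 15
  (-2)(-7) − (-2)(-5) = 4
  (-2)(-3) − (2)(-7) = 20
  (2)(3) − (2)(-3) = 12
Sum = 60, so (signed) Area = 60/2 = 30, |Area| = 30.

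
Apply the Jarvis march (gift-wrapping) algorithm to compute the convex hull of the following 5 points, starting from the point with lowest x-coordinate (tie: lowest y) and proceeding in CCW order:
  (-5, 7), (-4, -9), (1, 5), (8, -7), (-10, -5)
Hull (CCW) = [(-10, -5), (-4, -9), (8, -7), (1, 5), (-5, 7)]

Jarvis march: at each step, from the current hull vertex p, select the next vertex q as the point such that every other point lies strictly to the left of (or on) the directed line p → q. (Equivalently: for every other point r, the cross product (q − p) × (r − p) ≥ 0.)
Starting point (lowest x, tie lowest y): (-10, -5). Wrap until returning to start. Resulting hull: (-10, -5), (-4, -9), (8, -7), (1, 5), (-5, 7).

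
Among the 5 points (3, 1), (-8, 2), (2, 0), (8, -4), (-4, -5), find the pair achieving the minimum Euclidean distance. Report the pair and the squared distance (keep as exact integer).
Pair = ((3, 1), (2, 0)); squared distance = 2

Compute all C(5, 2) = 10 pairwise squared distances (x_i − x_j)² + (y_i − y_j)². The minimum is 2, attained by the pair ((3, 1), (2, 0)).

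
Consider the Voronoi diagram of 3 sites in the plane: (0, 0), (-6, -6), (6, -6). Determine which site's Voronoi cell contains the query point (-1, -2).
Nearest site = (0, 0)

The Voronoi cell of site s contains exactly those query points closer to s than to any other site. Compute squared distances from q = (-1, -2) to each site:
  (0 − -1)² + (0 − -2)² = 5
  (-6 − -1)² + (-6 − -2)² = 41
  (6 − -1)² + (-6 − -2)² = 65
Minimum is attained by (0, 0), so q lies in its Voronoi cell.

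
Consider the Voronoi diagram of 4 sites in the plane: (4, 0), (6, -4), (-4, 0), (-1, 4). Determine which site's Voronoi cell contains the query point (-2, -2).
Nearest site = (-4, 0)

The Voronoi cell of site s contains exactly those query points closer to s than to any other site. Compute squared distances from q = (-2, -2) to each site:
  (-4 − -2)² + (0 − -2)² = 8
  (-1 − -2)² + (4 − -2)² = 37
  (4 − -2)² + (0 − -2)² = 40
  (6 − -2)² + (-4 − -2)² = 68
Minimum is attained by (-4, 0), so q lies in its Voronoi cell.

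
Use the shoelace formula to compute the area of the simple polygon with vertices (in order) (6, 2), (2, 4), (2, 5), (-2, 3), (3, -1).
Area = 43/2

Shoelace formula: Area = (1/2) |Σ_i (x_i · y_{i+1} − x_{i+1} · y_i)| (indices mod n). Compute each cross term:
  (6)(4) − (2)(2) = 20
  (2)(5) − (2)(4) = 2
  (2)(3) − (-2)(5) = 16
  (-2)(-1) − (3)(3) = -7
  (3)(2) − (6)(-1) = 12
Sum = 43, so (signed) Area = 43/2 = 43/2, |Area| = 43/2.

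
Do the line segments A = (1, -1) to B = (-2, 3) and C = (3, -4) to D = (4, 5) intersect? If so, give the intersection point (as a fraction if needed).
No (intersection of containing lines falls outside at least one segment)

Parametrize and solve: t = -21/31, s = 1/31. At least one of these is outside [0, 1], so the segments do not intersect.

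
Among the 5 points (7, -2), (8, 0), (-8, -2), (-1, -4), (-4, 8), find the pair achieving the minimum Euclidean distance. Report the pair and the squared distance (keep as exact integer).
Pair = ((7, -2), (8, 0)); squared distance = 5

Compute all C(5, 2) = 10 pairwise squared distances (x_i − x_j)² + (y_i − y_j)². The minimum is 5, attained by the pair ((7, -2), (8, 0)).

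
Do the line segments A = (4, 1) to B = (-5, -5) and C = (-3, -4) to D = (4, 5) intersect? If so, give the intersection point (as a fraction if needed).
Yes; intersection at (-32/13, -43/13) (t = 28/39 on AB, s = 1/13 on CD)

Parametrize AB as A + t(B − A) = (4 + -9 t, 1 + -6 t) and CD as C + s(D − C) = (-3 + 7 s, -4 + 9 s). Solve the linear system for (t, s). Determinant = 39 ≠ 0, so a unique intersection of the containing lines exists. Solution: t = 28/39, s = 1/13 — both in [0, 1], so the segments cross. Intersection point: (-32/13, -43/13).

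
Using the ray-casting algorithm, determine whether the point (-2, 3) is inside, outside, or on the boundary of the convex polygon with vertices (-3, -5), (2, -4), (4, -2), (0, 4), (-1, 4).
The point (-2, 3) lies strictly outside the polygon

Cast a horizontal ray to the right from the query point and count how many polygon edges it crosses (each edge strictly once or zero times, handled with the usual half-open convention). 
Parity of crossings → even ⇒ outside.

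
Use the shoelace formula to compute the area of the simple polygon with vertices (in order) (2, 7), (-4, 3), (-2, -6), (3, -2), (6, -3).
Area = 137/2

Shoelace formula: Area = (1/2) |Σ_i (x_i · y_{i+1} − x_{i+1} · y_i)| (indices mod n). Compute each cross term:
  (2)(3) − (-4)(7) = 34
  (-4)(-6) − (-2)(3) = 30
  (-2)(-2) − (3)(-6) = 22
  (3)(-3) − (6)(-2) = 3
  (6)(7) − (2)(-3) = 48
Sum = 137, so (signed) Area = 137/2 = 137/2, |Area| = 137/2.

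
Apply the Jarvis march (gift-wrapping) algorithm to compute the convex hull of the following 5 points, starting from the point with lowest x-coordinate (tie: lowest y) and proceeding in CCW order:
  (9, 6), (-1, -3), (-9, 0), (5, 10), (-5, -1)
Hull (CCW) = [(-9, 0), (-1, -3), (9, 6), (5, 10)]

Jarvis march: at each step, from the current hull vertex p, select the next vertex q as the point such that every other point lies strictly to the left of (or on) the directed line p → q. (Equivalently: for every other point r, the cross product (q − p) × (r − p) ≥ 0.)
Starting point (lowest x, tie lowest y): (-9, 0). Wrap until returning to start. Resulting hull: (-9, 0), (-1, -3), (9, 6), (5, 10).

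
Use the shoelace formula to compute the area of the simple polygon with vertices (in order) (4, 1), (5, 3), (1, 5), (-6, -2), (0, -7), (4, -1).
Area = 135/2

Shoelace formula: Area = (1/2) |Σ_i (x_i · y_{i+1} − x_{i+1} · y_i)| (indices mod n). Compute each cross term:
  (4)(3) − (5)(1) = 7
  (5)(5) − (1)(3) = 22
  (1)(-2) − (-6)(5) = 28
  (-6)(-7) − (0)(-2) = 42
  (0)(-1) − (4)(-7) = 28
  (4)(1) − (4)(-1) = 8
Sum = 135, so (signed) Area = 135/2 = 135/2, |Area| = 135/2.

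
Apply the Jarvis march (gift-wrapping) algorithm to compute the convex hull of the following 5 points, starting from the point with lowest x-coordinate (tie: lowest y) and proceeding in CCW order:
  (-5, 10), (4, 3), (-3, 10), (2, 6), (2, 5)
Hull (CCW) = [(-5, 10), (4, 3), (2, 6), (-3, 10)]

Jarvis march: at each step, from the current hull vertex p, select the next vertex q as the point such that every other point lies strictly to the left of (or on) the directed line p → q. (Equivalently: for every other point r, the cross product (q − p) × (r − p) ≥ 0.)
Starting point (lowest x, tie lowest y): (-5, 10). Wrap until returning to start. Resulting hull: (-5, 10), (4, 3), (2, 6), (-3, 10).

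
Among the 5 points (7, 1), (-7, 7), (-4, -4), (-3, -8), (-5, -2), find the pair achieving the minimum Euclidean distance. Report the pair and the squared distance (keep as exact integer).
Pair = ((-4, -4), (-5, -2)); squared distance = 5

Compute all C(5, 2) = 10 pairwise squared distances (x_i − x_j)² + (y_i − y_j)². The minimum is 5, attained by the pair ((-4, -4), (-5, -2)).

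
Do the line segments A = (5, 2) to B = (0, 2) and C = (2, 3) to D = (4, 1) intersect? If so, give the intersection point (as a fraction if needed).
Yes; intersection at (3, 2) (t = 2/5 on AB, s = 1/2 on CD)

Parametrize AB as A + t(B − A) = (5 + -5 t, 2 + 0 t) and CD as C + s(D − C) = (2 + 2 s, 3 + -2 s). Solve the linear system for (t, s). Determinant = -10 ≠ 0, so a unique intersection of the containing lines exists. Solution: t = 2/5, s = 1/2 — both in [0, 1], so the segments cross. Intersection point: (3, 2).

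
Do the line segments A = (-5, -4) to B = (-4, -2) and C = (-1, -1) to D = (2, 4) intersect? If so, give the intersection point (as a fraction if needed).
No (intersection of containing lines falls outside at least one segment)

Parametrize and solve: t = -11, s = -5. At least one of these is outside [0, 1], so the segments do not intersect.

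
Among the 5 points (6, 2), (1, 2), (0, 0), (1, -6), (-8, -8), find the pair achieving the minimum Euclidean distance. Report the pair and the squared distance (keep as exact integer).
Pair = ((1, 2), (0, 0)); squared distance = 5

Compute all C(5, 2) = 10 pairwise squared distances (x_i − x_j)² + (y_i − y_j)². The minimum is 5, attained by the pair ((1, 2), (0, 0)).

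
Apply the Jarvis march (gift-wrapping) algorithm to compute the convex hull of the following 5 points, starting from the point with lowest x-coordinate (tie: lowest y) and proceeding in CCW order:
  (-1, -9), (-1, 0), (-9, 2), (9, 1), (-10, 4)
Hull (CCW) = [(-10, 4), (-9, 2), (-1, -9), (9, 1)]

Jarvis march: at each step, from the current hull vertex p, select the next vertex q as the point such that every other point lies strictly to the left of (or on) the directed line p → q. (Equivalently: for every other point r, the cross product (q − p) × (r − p) ≥ 0.)
Starting point (lowest x, tie lowest y): (-10, 4). Wrap until returning to start. Resulting hull: (-10, 4), (-9, 2), (-1, -9), (9, 1).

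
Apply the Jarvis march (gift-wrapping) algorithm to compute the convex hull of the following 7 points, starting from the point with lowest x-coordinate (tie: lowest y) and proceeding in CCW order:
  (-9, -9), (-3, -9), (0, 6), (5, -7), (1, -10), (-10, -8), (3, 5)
Hull (CCW) = [(-10, -8), (-9, -9), (1, -10), (5, -7), (3, 5), (0, 6)]

Jarvis march: at each step, from the current hull vertex p, select the next vertex q as the point such that every other point lies strictly to the left of (or on) the directed line p → q. (Equivalently: for every other point r, the cross product (q − p) × (r − p) ≥ 0.)
Starting point (lowest x, tie lowest y): (-10, -8). Wrap until returning to start. Resulting hull: (-10, -8), (-9, -9), (1, -10), (5, -7), (3, 5), (0, 6).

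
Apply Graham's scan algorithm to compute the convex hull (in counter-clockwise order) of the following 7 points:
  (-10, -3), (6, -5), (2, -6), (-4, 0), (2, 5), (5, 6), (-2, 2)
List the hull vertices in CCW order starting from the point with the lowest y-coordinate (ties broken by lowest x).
Hull (CCW) = [(2, -6), (6, -5), (5, 6), (2, 5), (-10, -3)]

Graham scan procedure:
  1. Find the pivot p₀ = point with lowest y (tie → lowest x): (2, -6).
  2. Sort the remaining points by polar angle around p₀.
  3. Walk through sorted points, maintaining a stack; pop the top while the last three entries make a non-left turn (cross product ≤ 0).
  4. Final stack is the convex hull in CCW order: (2, -6), (6, -5), (5, 6), (2, 5), (-10, -3).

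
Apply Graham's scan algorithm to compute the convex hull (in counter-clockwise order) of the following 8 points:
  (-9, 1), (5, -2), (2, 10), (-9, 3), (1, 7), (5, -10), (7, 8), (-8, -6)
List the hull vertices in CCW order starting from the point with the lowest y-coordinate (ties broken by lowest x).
Hull (CCW) = [(5, -10), (7, 8), (2, 10), (-9, 3), (-9, 1), (-8, -6)]

Graham scan procedure:
  1. Find the pivot p₀ = point with lowest y (tie → lowest x): (5, -10).
  2. Sort the remaining points by polar angle around p₀.
  3. Walk through sorted points, maintaining a stack; pop the top while the last three entries make a non-left turn (cross product ≤ 0).
  4. Final stack is the convex hull in CCW order: (5, -10), (7, 8), (2, 10), (-9, 3), (-9, 1), (-8, -6).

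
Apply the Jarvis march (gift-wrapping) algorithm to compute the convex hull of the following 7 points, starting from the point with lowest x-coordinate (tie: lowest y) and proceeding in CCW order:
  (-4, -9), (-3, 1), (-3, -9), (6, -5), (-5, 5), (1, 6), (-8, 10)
Hull (CCW) = [(-8, 10), (-4, -9), (-3, -9), (6, -5), (1, 6)]

Jarvis march: at each step, from the current hull vertex p, select the next vertex q as the point such that every other point lies strictly to the left of (or on) the directed line p → q. (Equivalently: for every other point r, the cross product (q − p) × (r − p) ≥ 0.)
Starting point (lowest x, tie lowest y): (-8, 10). Wrap until returning to start. Resulting hull: (-8, 10), (-4, -9), (-3, -9), (6, -5), (1, 6).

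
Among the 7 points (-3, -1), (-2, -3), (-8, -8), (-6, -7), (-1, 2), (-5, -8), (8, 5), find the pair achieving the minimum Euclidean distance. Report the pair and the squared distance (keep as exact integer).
Pair = ((-6, -7), (-5, -8)); squared distance = 2

Compute all C(7, 2) = 21 pairwise squared distances (x_i − x_j)² + (y_i − y_j)². The minimum is 2, attained by the pair ((-6, -7), (-5, -8)).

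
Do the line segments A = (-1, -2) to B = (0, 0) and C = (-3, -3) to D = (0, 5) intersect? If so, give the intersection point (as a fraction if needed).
No (intersection of containing lines falls outside at least one segment)

Parametrize and solve: t = -13/2, s = -3/2. At least one of these is outside [0, 1], so the segments do not intersect.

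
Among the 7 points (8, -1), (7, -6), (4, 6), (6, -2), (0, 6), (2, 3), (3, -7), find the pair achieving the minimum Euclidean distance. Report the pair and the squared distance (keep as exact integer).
Pair = ((8, -1), (6, -2)); squared distance = 5

Compute all C(7, 2) = 21 pairwise squared distances (x_i − x_j)² + (y_i − y_j)². The minimum is 5, attained by the pair ((8, -1), (6, -2)).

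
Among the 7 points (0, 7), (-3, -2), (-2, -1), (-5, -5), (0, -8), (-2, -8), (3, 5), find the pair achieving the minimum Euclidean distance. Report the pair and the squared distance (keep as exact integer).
Pair = ((-3, -2), (-2, -1)); squared distance = 2

Compute all C(7, 2) = 21 pairwise squared distances (x_i − x_j)² + (y_i − y_j)². The minimum is 2, attained by the pair ((-3, -2), (-2, -1)).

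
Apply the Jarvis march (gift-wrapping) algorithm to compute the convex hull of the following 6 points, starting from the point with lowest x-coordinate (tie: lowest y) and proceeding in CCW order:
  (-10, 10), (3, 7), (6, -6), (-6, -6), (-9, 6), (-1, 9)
Hull (CCW) = [(-10, 10), (-6, -6), (6, -6), (3, 7), (-1, 9)]

Jarvis march: at each step, from the current hull vertex p, select the next vertex q as the point such that every other point lies strictly to the left of (or on) the directed line p → q. (Equivalently: for every other point r, the cross product (q − p) × (r − p) ≥ 0.)
Starting point (lowest x, tie lowest y): (-10, 10). Wrap until returning to start. Resulting hull: (-10, 10), (-6, -6), (6, -6), (3, 7), (-1, 9).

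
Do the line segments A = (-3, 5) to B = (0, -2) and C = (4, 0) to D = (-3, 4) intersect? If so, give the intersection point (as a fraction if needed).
Yes; intersection at (-90/37, 136/37) (t = 7/37 on AB, s = 34/37 on CD)

Parametrize AB as A + t(B − A) = (-3 + 3 t, 5 + -7 t) and CD as C + s(D − C) = (4 + -7 s, 0 + 4 s). Solve the linear system for (t, s). Determinant = 37 ≠ 0, so a unique intersection of the containing lines exists. Solution: t = 7/37, s = 34/37 — both in [0, 1], so the segments cross. Intersection point: (-90/37, 136/37).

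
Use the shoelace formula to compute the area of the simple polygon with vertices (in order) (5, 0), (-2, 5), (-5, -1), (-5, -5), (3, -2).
Area = 107/2

Shoelace formula: Area = (1/2) |Σ_i (x_i · y_{i+1} − x_{i+1} · y_i)| (indices mod n). Compute each cross term:
  (5)(5) − (-2)(0) = 25
  (-2)(-1) − (-5)(5) = 27
  (-5)(-5) − (-5)(-1) = 20
  (-5)(-2) − (3)(-5) = 25
  (3)(0) − (5)(-2) = 10
Sum = 107, so (signed) Area = 107/2 = 107/2, |Area| = 107/2.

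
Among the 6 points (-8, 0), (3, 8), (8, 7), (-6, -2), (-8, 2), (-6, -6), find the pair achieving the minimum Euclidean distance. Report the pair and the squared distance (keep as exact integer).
Pair = ((-8, 0), (-8, 2)); squared distance = 4

Compute all C(6, 2) = 15 pairwise squared distances (x_i − x_j)² + (y_i − y_j)². The minimum is 4, attained by the pair ((-8, 0), (-8, 2)).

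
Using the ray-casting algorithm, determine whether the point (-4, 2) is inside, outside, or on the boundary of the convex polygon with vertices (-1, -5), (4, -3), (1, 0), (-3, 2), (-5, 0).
The point (-4, 2) lies strictly outside the polygon

Cast a horizontal ray to the right from the query point and count how many polygon edges it crosses (each edge strictly once or zero times, handled with the usual half-open convention). 
Parity of crossings → even ⇒ outside.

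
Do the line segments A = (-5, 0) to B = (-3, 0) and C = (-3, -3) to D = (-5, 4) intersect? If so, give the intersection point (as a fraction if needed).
Yes; intersection at (-27/7, 0) (t = 4/7 on AB, s = 3/7 on CD)

Parametrize AB as A + t(B − A) = (-5 + 2 t, 0 + 0 t) and CD as C + s(D − C) = (-3 + -2 s, -3 + 7 s). Solve the linear system for (t, s). Determinant = -14 ≠ 0, so a unique intersection of the containing lines exists. Solution: t = 4/7, s = 3/7 — both in [0, 1], so the segments cross. Intersection point: (-27/7, 0).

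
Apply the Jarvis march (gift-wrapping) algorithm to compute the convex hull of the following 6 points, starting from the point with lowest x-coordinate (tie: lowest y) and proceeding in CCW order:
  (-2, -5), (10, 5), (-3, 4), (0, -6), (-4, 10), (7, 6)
Hull (CCW) = [(-4, 10), (-2, -5), (0, -6), (10, 5)]

Jarvis march: at each step, from the current hull vertex p, select the next vertex q as the point such that every other point lies strictly to the left of (or on) the directed line p → q. (Equivalently: for every other point r, the cross product (q − p) × (r − p) ≥ 0.)
Starting point (lowest x, tie lowest y): (-4, 10). Wrap until returning to start. Resulting hull: (-4, 10), (-2, -5), (0, -6), (10, 5).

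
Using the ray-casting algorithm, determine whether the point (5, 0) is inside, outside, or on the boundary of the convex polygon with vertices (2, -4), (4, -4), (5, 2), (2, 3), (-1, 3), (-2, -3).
The point (5, 0) lies strictly outside the polygon

Cast a horizontal ray to the right from the query point and count how many polygon edges it crosses (each edge strictly once or zero times, handled with the usual half-open convention). 
Parity of crossings → even ⇒ outside.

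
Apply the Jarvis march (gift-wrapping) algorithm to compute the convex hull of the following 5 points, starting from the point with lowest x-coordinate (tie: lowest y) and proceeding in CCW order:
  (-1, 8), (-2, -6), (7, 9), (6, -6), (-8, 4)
Hull (CCW) = [(-8, 4), (-2, -6), (6, -6), (7, 9), (-1, 8)]

Jarvis march: at each step, from the current hull vertex p, select the next vertex q as the point such that every other point lies strictly to the left of (or on) the directed line p → q. (Equivalently: for every other point r, the cross product (q − p) × (r − p) ≥ 0.)
Starting point (lowest x, tie lowest y): (-8, 4). Wrap until returning to start. Resulting hull: (-8, 4), (-2, -6), (6, -6), (7, 9), (-1, 8).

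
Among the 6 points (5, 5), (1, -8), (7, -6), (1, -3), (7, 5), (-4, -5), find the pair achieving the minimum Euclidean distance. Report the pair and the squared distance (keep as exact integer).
Pair = ((5, 5), (7, 5)); squared distance = 4

Compute all C(6, 2) = 15 pairwise squared distances (x_i − x_j)² + (y_i − y_j)². The minimum is 4, attained by the pair ((5, 5), (7, 5)).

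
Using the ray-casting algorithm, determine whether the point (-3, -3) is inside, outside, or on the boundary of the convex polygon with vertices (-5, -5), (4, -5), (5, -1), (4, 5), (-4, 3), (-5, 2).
The point (-3, -3) lies strictly inside the polygon

Cast a horizontal ray to the right from the query point and count how many polygon edges it crosses (each edge strictly once or zero times, handled with the usual half-open convention). 
Parity of crossings → odd ⇒ inside.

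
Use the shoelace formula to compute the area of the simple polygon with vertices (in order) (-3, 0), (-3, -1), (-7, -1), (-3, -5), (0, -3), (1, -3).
Area = 17

Shoelace formula: Area = (1/2) |Σ_i (x_i · y_{i+1} − x_{i+1} · y_i)| (indices mod n). Compute each cross term:
  (-3)(-1) − (-3)(0) = 3
  (-3)(-1) − (-7)(-1) = -4
  (-7)(-5) − (-3)(-1) = 32
  (-3)(-3) − (0)(-5) = 9
  (0)(-3) − (1)(-3) = 3
  (1)(0) − (-3)(-3) = -9
Sum = 34, so (signed) Area = 34/2 = 17, |Area| = 17.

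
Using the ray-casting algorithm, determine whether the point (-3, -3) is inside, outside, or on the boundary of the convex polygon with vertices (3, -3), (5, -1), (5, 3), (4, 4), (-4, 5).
The point (-3, -3) lies strictly outside the polygon

Cast a horizontal ray to the right from the query point and count how many polygon edges it crosses (each edge strictly once or zero times, handled with the usual half-open convention). 
Parity of crossings → even ⇒ outside.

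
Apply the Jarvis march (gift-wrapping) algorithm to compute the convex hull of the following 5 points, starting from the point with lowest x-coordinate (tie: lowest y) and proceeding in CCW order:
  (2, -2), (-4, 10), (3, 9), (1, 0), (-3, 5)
Hull (CCW) = [(-4, 10), (-3, 5), (2, -2), (3, 9)]

Jarvis march: at each step, from the current hull vertex p, select the next vertex q as the point such that every other point lies strictly to the left of (or on) the directed line p → q. (Equivalently: for every other point r, the cross product (q − p) × (r − p) ≥ 0.)
Starting point (lowest x, tie lowest y): (-4, 10). Wrap until returning to start. Resulting hull: (-4, 10), (-3, 5), (2, -2), (3, 9).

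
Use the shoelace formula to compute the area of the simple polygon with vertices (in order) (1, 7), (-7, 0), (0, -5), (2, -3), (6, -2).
Area = 76

Shoelace formula: Area = (1/2) |Σ_i (x_i · y_{i+1} − x_{i+1} · y_i)| (indices mod n). Compute each cross term:
  (1)(0) − (-7)(7) = 49
  (-7)(-5) − (0)(0) = 35
  (0)(-3) − (2)(-5) = 10
  (2)(-2) − (6)(-3) = 14
  (6)(7) − (1)(-2) = 44
Sum = 152, so (signed) Area = 152/2 = 76, |Area| = 76.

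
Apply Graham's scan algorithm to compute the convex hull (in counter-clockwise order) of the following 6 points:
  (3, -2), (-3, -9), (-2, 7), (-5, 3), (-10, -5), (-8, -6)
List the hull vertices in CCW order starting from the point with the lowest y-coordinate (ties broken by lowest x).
Hull (CCW) = [(-3, -9), (3, -2), (-2, 7), (-5, 3), (-10, -5)]

Graham scan procedure:
  1. Find the pivot p₀ = point with lowest y (tie → lowest x): (-3, -9).
  2. Sort the remaining points by polar angle around p₀.
  3. Walk through sorted points, maintaining a stack; pop the top while the last three entries make a non-left turn (cross product ≤ 0).
  4. Final stack is the convex hull in CCW order: (-3, -9), (3, -2), (-2, 7), (-5, 3), (-10, -5).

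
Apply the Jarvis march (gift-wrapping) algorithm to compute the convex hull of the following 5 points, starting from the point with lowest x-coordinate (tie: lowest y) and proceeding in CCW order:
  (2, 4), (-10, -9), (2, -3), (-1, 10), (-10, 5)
Hull (CCW) = [(-10, -9), (2, -3), (2, 4), (-1, 10), (-10, 5)]

Jarvis march: at each step, from the current hull vertex p, select the next vertex q as the point such that every other point lies strictly to the left of (or on) the directed line p → q. (Equivalently: for every other point r, the cross product (q − p) × (r − p) ≥ 0.)
Starting point (lowest x, tie lowest y): (-10, -9). Wrap until returning to start. Resulting hull: (-10, -9), (2, -3), (2, 4), (-1, 10), (-10, 5).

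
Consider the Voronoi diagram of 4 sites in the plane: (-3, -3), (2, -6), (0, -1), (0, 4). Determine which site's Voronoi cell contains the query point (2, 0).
Nearest site = (0, -1)

The Voronoi cell of site s contains exactly those query points closer to s than to any other site. Compute squared distances from q = (2, 0) to each site:
  (0 − 2)² + (-1 − 0)² = 5
  (0 − 2)² + (4 − 0)² = 20
  (-3 − 2)² + (-3 − 0)² = 34
  (2 − 2)² + (-6 − 0)² = 36
Minimum is attained by (0, -1), so q lies in its Voronoi cell.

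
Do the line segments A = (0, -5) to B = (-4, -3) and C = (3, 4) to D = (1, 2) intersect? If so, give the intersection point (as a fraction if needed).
No (intersection of containing lines falls outside at least one segment)

Parametrize and solve: t = 1, s = 7/2. At least one of these is outside [0, 1], so the segments do not intersect.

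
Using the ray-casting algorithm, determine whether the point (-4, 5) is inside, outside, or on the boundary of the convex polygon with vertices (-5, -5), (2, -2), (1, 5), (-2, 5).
The point (-4, 5) lies strictly outside the polygon

Cast a horizontal ray to the right from the query point and count how many polygon edges it crosses (each edge strictly once or zero times, handled with the usual half-open convention). 
Parity of crossings → even ⇒ outside.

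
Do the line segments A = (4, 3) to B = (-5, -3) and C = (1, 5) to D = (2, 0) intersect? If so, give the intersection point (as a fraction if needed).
Yes; intersection at (29/17, 25/17) (t = 13/51 on AB, s = 12/17 on CD)

Parametrize AB as A + t(B − A) = (4 + -9 t, 3 + -6 t) and CD as C + s(D − C) = (1 + 1 s, 5 + -5 s). Solve the linear system for (t, s). Determinant = -51 ≠ 0, so a unique intersection of the containing lines exists. Solution: t = 13/51, s = 12/17 — both in [0, 1], so the segments cross. Intersection point: (29/17, 25/17).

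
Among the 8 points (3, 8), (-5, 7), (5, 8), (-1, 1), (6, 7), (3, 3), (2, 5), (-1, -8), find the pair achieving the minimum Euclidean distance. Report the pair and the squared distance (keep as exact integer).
Pair = ((5, 8), (6, 7)); squared distance = 2

Compute all C(8, 2) = 28 pairwise squared distances (x_i − x_j)² + (y_i − y_j)². The minimum is 2, attained by the pair ((5, 8), (6, 7)).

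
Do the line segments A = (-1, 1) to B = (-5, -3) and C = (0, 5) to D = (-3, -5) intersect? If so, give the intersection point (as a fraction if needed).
Yes; intersection at (-9/7, 5/7) (t = 1/14 on AB, s = 3/7 on CD)

Parametrize AB as A + t(B − A) = (-1 + -4 t, 1 + -4 t) and CD as C + s(D − C) = (0 + -3 s, 5 + -10 s). Solve the linear system for (t, s). Determinant = -28 ≠ 0, so a unique intersection of the containing lines exists. Solution: t = 1/14, s = 3/7 — both in [0, 1], so the segments cross. Intersection point: (-9/7, 5/7).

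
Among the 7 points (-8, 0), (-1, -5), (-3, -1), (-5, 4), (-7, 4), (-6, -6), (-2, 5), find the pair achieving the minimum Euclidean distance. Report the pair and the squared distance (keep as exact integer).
Pair = ((-5, 4), (-7, 4)); squared distance = 4

Compute all C(7, 2) = 21 pairwise squared distances (x_i − x_j)² + (y_i − y_j)². The minimum is 4, attained by the pair ((-5, 4), (-7, 4)).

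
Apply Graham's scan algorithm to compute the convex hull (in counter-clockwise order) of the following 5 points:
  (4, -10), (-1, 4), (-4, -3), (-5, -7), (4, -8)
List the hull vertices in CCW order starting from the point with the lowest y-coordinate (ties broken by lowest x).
Hull (CCW) = [(4, -10), (4, -8), (-1, 4), (-4, -3), (-5, -7)]

Graham scan procedure:
  1. Find the pivot p₀ = point with lowest y (tie → lowest x): (4, -10).
  2. Sort the remaining points by polar angle around p₀.
  3. Walk through sorted points, maintaining a stack; pop the top while the last three entries make a non-left turn (cross product ≤ 0).
  4. Final stack is the convex hull in CCW order: (4, -10), (4, -8), (-1, 4), (-4, -3), (-5, -7).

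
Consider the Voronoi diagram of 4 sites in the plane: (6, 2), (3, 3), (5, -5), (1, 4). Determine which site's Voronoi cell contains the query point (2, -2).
Nearest site = (5, -5)

The Voronoi cell of site s contains exactly those query points closer to s than to any other site. Compute squared distances from q = (2, -2) to each site:
  (5 − 2)² + (-5 − -2)² = 18
  (3 − 2)² + (3 − -2)² = 26
  (6 − 2)² + (2 − -2)² = 32
  (1 − 2)² + (4 − -2)² = 37
Minimum is attained by (5, -5), so q lies in its Voronoi cell.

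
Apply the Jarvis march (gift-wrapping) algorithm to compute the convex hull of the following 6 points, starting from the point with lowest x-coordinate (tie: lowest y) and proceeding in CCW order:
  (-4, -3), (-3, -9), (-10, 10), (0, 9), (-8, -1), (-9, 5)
Hull (CCW) = [(-10, 10), (-8, -1), (-3, -9), (0, 9)]

Jarvis march: at each step, from the current hull vertex p, select the next vertex q as the point such that every other point lies strictly to the left of (or on) the directed line p → q. (Equivalently: for every other point r, the cross product (q − p) × (r − p) ≥ 0.)
Starting point (lowest x, tie lowest y): (-10, 10). Wrap until returning to start. Resulting hull: (-10, 10), (-8, -1), (-3, -9), (0, 9).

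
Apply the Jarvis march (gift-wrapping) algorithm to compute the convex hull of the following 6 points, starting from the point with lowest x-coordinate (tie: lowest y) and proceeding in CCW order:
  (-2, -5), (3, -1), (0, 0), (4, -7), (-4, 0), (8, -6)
Hull (CCW) = [(-4, 0), (-2, -5), (4, -7), (8, -6), (3, -1), (0, 0)]

Jarvis march: at each step, from the current hull vertex p, select the next vertex q as the point such that every other point lies strictly to the left of (or on) the directed line p → q. (Equivalently: for every other point r, the cross product (q − p) × (r − p) ≥ 0.)
Starting point (lowest x, tie lowest y): (-4, 0). Wrap until returning to start. Resulting hull: (-4, 0), (-2, -5), (4, -7), (8, -6), (3, -1), (0, 0).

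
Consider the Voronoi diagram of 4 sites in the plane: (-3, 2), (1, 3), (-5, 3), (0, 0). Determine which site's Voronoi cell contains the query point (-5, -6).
Nearest site = (0, 0)

The Voronoi cell of site s contains exactly those query points closer to s than to any other site. Compute squared distances from q = (-5, -6) to each site:
  (0 − -5)² + (0 − -6)² = 61
  (-3 − -5)² + (2 − -6)² = 68
  (-5 − -5)² + (3 − -6)² = 81
  (1 − -5)² + (3 − -6)² = 117
Minimum is attained by (0, 0), so q lies in its Voronoi cell.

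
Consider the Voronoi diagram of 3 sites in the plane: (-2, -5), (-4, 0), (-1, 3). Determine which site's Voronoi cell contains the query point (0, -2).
Nearest site = (-2, -5)

The Voronoi cell of site s contains exactly those query points closer to s than to any other site. Compute squared distances from q = (0, -2) to each site:
  (-2 − 0)² + (-5 − -2)² = 13
  (-4 − 0)² + (0 − -2)² = 20
  (-1 − 0)² + (3 − -2)² = 26
Minimum is attained by (-2, -5), so q lies in its Voronoi cell.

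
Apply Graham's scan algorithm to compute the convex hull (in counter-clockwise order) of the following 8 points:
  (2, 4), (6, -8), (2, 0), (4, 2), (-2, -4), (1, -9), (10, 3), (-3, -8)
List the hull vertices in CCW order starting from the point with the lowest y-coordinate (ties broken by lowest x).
Hull (CCW) = [(1, -9), (6, -8), (10, 3), (2, 4), (-2, -4), (-3, -8)]

Graham scan procedure:
  1. Find the pivot p₀ = point with lowest y (tie → lowest x): (1, -9).
  2. Sort the remaining points by polar angle around p₀.
  3. Walk through sorted points, maintaining a stack; pop the top while the last three entries make a non-left turn (cross product ≤ 0).
  4. Final stack is the convex hull in CCW order: (1, -9), (6, -8), (10, 3), (2, 4), (-2, -4), (-3, -8).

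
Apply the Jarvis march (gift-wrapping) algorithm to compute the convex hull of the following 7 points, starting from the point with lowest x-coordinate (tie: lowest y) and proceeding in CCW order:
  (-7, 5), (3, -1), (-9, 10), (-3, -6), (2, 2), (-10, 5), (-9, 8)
Hull (CCW) = [(-10, 5), (-3, -6), (3, -1), (2, 2), (-9, 10)]

Jarvis march: at each step, from the current hull vertex p, select the next vertex q as the point such that every other point lies strictly to the left of (or on) the directed line p → q. (Equivalently: for every other point r, the cross product (q − p) × (r − p) ≥ 0.)
Starting point (lowest x, tie lowest y): (-10, 5). Wrap until returning to start. Resulting hull: (-10, 5), (-3, -6), (3, -1), (2, 2), (-9, 10).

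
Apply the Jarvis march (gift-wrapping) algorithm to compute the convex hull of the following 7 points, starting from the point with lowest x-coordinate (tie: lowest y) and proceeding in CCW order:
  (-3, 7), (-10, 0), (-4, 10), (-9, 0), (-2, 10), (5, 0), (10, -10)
Hull (CCW) = [(-10, 0), (10, -10), (5, 0), (-2, 10), (-4, 10)]

Jarvis march: at each step, from the current hull vertex p, select the next vertex q as the point such that every other point lies strictly to the left of (or on) the directed line p → q. (Equivalently: for every other point r, the cross product (q − p) × (r − p) ≥ 0.)
Starting point (lowest x, tie lowest y): (-10, 0). Wrap until returning to start. Resulting hull: (-10, 0), (10, -10), (5, 0), (-2, 10), (-4, 10).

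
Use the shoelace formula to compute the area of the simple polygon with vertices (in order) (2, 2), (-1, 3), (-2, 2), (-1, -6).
Area = 18

Shoelace formula: Area = (1/2) |Σ_i (x_i · y_{i+1} − x_{i+1} · y_i)| (indices mod n). Compute each cross term:
  (2)(3) − (-1)(2) = 8
  (-1)(2) − (-2)(3) = 4
  (-2)(-6) − (-1)(2) = 14
  (-1)(2) − (2)(-6) = 10
Sum = 36, so (signed) Area = 36/2 = 18, |Area| = 18.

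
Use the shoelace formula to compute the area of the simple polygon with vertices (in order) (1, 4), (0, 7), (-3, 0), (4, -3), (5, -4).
Area = 30

Shoelace formula: Area = (1/2) |Σ_i (x_i · y_{i+1} − x_{i+1} · y_i)| (indices mod n). Compute each cross term:
  (1)(7) − (0)(4) = 7
  (0)(0) − (-3)(7) = 21
  (-3)(-3) − (4)(0) = 9
  (4)(-4) − (5)(-3) = -1
  (5)(4) − (1)(-4) = 24
Sum = 60, so (signed) Area = 60/2 = 30, |Area| = 30.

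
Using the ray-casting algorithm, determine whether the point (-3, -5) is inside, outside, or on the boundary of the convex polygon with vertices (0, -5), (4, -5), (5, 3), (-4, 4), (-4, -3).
The point (-3, -5) lies strictly outside the polygon

Cast a horizontal ray to the right from the query point and count how many polygon edges it crosses (each edge strictly once or zero times, handled with the usual half-open convention). 
Parity of crossings → even ⇒ outside.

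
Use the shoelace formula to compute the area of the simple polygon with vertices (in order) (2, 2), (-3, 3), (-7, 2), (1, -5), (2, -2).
Area = 38

Shoelace formula: Area = (1/2) |Σ_i (x_i · y_{i+1} − x_{i+1} · y_i)| (indices mod n). Compute each cross term:
  (2)(3) − (-3)(2) = 12
  (-3)(2) − (-7)(3) = 15
  (-7)(-5) − (1)(2) = 33
  (1)(-2) − (2)(-5) = 8
  (2)(2) − (2)(-2) = 8
Sum = 76, so (signed) Area = 76/2 = 38, |Area| = 38.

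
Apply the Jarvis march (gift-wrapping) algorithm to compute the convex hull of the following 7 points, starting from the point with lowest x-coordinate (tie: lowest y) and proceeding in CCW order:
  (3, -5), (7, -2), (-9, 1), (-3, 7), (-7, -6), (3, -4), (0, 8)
Hull (CCW) = [(-9, 1), (-7, -6), (3, -5), (7, -2), (0, 8), (-3, 7)]

Jarvis march: at each step, from the current hull vertex p, select the next vertex q as the point such that every other point lies strictly to the left of (or on) the directed line p → q. (Equivalently: for every other point r, the cross product (q − p) × (r − p) ≥ 0.)
Starting point (lowest x, tie lowest y): (-9, 1). Wrap until returning to start. Resulting hull: (-9, 1), (-7, -6), (3, -5), (7, -2), (0, 8), (-3, 7).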